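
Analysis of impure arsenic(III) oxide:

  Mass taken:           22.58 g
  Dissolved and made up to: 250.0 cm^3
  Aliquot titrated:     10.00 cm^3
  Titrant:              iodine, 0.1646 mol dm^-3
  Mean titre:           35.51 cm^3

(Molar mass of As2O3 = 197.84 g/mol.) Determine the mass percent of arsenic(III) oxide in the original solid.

64.01 %

As2O3 + 2 I2 + 2 H2O → As2O5 + 4 HI
n(I2) per titration = 0.03551 × 0.1646 = 5.845 × 10^-3 mol
From the 1:2 ratio, n(As2O3) in each aliquot = 1/2 × 5.845 × 10^-3 = 2.922 × 10^-3 mol
n(As2O3) in the whole flask = 2.922 × 10^-3 × 250.0/10.00 = 0.07306 mol
mass of As2O3 = 0.07306 × 197.84 = 14.45 g
% As2O3 = 14.45 / 22.58 × 100 = 64.01 %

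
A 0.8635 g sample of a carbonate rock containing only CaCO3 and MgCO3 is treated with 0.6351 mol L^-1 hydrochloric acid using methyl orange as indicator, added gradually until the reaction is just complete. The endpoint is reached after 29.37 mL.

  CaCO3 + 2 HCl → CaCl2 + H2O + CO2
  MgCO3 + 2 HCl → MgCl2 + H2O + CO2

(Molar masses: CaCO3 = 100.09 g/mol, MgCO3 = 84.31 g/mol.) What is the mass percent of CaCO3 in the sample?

56.70 %

n(HCl) = 0.02937 × 0.6351 = 0.01865 mol
Let x = n(CaCO3), y = n(MgCO3).
Titrant: 2x + 2y = 0.01865;  mass: 100.09x + 84.31y = 0.8635
Solving, x = 4.891 × 10^-3 mol, y = 4.435 × 10^-3 mol
mass of CaCO3 = 4.891 × 10^-3 × 100.09 = 0.4896 g
% CaCO3 = 0.4896 / 0.8635 × 100 = 56.70 %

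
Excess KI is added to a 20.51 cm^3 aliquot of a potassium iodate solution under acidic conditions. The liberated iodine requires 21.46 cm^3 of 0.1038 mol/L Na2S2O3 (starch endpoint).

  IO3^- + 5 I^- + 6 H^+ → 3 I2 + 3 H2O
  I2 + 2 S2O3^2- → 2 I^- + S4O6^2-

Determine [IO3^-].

0.01810 mol/L

n(S2O3^2-) = 0.02146 × 0.1038 = 2.228 × 10^-3 mol
n(I2) = n(S2O3^2-)/2 = 1.114 × 10^-3 mol
From the 1:3 ratio, n(IO3^-) in the aliquot = 1/3 × 1.114 × 10^-3 = 3.713 × 10^-4 mol
[IO3^-] = 3.713 × 10^-4 / 0.02051 = 0.01810 mol/L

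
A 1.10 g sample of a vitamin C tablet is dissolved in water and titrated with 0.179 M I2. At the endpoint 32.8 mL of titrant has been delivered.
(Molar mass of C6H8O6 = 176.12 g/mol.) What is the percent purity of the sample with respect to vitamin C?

94.0 %

C6H8O6 + I2 → C6H6O6 + 2 HI
n(I2) = 0.0328 L × 0.179 mol/L = 5.87 × 10^-3 mol
n(C6H8O6) = 5.87 × 10^-3 mol (1:1 ratio)
mass of C6H8O6 = 5.87 × 10^-3 × 176.12 g/mol = 1.03 g
% C6H8O6 = 1.03 / 1.10 × 100 = 94.0 %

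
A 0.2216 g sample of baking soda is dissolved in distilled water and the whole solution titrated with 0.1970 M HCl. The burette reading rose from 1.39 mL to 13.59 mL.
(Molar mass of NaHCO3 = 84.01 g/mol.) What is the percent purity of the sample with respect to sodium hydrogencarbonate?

NaHCO3 + HCl → NaCl + H2O + CO2
n(HCl) = 0.01220 L × 0.1970 mol/L = 2.403 × 10^-3 mol
n(NaHCO3) = 2.403 × 10^-3 mol (1:1 ratio)
mass of NaHCO3 = 2.403 × 10^-3 × 84.01 g/mol = 0.2019 g
% NaHCO3 = 0.2019 / 0.2216 × 100 = 91.11 %

91.11 %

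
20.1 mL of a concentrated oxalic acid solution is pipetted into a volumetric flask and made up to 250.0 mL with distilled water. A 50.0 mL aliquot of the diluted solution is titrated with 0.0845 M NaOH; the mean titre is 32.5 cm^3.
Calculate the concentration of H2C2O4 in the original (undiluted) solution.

0.342 M

H2C2O4 + 2 NaOH → Na2C2O4 + 2 H2O
n(NaOH) = 0.0325 × 0.0845 = 2.75 × 10^-3 mol
From the 1:2 ratio, n(H2C2O4) in the aliquot = 1/2 × 2.75 × 10^-3 = 1.37 × 10^-3 mol
[H2C2O4]_dilute = 1.37 × 10^-3 / 0.0500 = 0.0275 mol/L
Dilution factor = 250.0 / 20.1 = 12.44
[H2C2O4]_stock = 0.0275 × 12.44 = 0.342 mol/L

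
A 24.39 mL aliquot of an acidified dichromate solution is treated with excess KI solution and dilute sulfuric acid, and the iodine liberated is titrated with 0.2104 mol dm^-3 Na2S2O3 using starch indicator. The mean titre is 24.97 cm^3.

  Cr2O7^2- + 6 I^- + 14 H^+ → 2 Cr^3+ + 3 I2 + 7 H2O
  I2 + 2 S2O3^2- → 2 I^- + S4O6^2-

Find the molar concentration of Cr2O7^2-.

0.03590 mol/L

n(S2O3^2-) = 0.02497 × 0.2104 = 5.254 × 10^-3 mol
n(I2) = n(S2O3^2-)/2 = 2.627 × 10^-3 mol
From the 1:3 ratio, n(Cr2O7^2-) in the aliquot = 1/3 × 2.627 × 10^-3 = 8.756 × 10^-4 mol
[Cr2O7^2-] = 8.756 × 10^-4 / 0.02439 = 0.03590 mol/L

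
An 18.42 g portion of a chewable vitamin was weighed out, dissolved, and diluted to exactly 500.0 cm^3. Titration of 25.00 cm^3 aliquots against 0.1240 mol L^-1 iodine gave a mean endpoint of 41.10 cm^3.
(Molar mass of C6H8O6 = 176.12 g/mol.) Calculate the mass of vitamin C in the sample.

17.95 g

C6H8O6 + I2 → C6H6O6 + 2 HI
n(I2) per titration = 0.04110 × 0.1240 = 5.096 × 10^-3 mol
n(C6H8O6) in each aliquot = 5.096 × 10^-3 mol (1:1 ratio)
n(C6H8O6) in the whole flask = 5.096 × 10^-3 × 500.0/25.00 = 0.1019 mol
mass of C6H8O6 = 0.1019 × 176.12 = 17.95 g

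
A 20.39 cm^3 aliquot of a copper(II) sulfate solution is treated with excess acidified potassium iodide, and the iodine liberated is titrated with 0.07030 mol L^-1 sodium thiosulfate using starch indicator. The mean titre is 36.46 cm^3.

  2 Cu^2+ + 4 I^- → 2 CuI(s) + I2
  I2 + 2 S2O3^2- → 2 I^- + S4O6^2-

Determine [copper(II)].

n(S2O3^2-) = 0.03646 × 0.07030 = 2.563 × 10^-3 mol
n(I2) = n(S2O3^2-)/2 = 1.282 × 10^-3 mol
From the 2:1 ratio, n(Cu2+) in the aliquot = 2/1 × 1.282 × 10^-3 = 2.563 × 10^-3 mol
[Cu2+] = 2.563 × 10^-3 / 0.02039 = 0.1257 mol/L

0.1257 mol/L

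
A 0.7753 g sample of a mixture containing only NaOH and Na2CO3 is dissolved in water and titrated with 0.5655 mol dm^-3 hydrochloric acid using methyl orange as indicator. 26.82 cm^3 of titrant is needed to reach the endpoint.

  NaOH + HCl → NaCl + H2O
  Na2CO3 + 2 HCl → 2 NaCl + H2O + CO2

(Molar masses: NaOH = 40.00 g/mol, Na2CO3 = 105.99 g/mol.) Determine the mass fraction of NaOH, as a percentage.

11.30 %

n(HCl) = 0.02682 × 0.5655 = 0.01517 mol
Let x = n(NaOH), y = n(Na2CO3).
Titrant: 1x + 2y = 0.01517;  mass: 40.00x + 105.99y = 0.7753
Solving, x = 2.190 × 10^-3 mol, y = 6.488 × 10^-3 mol
mass of NaOH = 2.190 × 10^-3 × 40.00 = 0.08760 g
% NaOH = 0.08760 / 0.7753 × 100 = 11.30 %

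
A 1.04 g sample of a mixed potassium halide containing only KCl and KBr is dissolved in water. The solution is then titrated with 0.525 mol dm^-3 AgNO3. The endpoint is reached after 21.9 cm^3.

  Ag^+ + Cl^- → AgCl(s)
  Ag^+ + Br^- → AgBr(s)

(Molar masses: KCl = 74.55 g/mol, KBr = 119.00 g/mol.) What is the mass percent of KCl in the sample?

n(AgNO3) = 0.0219 × 0.525 = 0.0115 mol
Let x = n(KCl), y = n(KBr).
Titrant: 1x + 1y = 0.0115;  mass: 74.55x + 119.00y = 1.04
Solving, x = 7.38 × 10^-3 mol, y = 4.11 × 10^-3 mol
mass of KCl = 7.38 × 10^-3 × 74.55 = 0.550 g
% KCl = 0.550 / 1.04 × 100 = 52.9 %

52.9 %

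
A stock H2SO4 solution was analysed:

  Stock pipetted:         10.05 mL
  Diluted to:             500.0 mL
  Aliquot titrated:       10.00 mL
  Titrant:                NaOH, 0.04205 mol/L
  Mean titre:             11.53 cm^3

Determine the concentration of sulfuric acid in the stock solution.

H2SO4 + 2 NaOH → Na2SO4 + 2 H2O
n(NaOH) = 0.01153 × 0.04205 = 4.848 × 10^-4 mol
From the 1:2 ratio, n(H2SO4) in the aliquot = 1/2 × 4.848 × 10^-4 = 2.424 × 10^-4 mol
[H2SO4]_dilute = 2.424 × 10^-4 / 0.01000 = 0.02424 mol/L
Dilution factor = 500.0 / 10.05 = 49.75
[H2SO4]_stock = 0.02424 × 49.75 = 1.206 mol/L

1.206 mol/L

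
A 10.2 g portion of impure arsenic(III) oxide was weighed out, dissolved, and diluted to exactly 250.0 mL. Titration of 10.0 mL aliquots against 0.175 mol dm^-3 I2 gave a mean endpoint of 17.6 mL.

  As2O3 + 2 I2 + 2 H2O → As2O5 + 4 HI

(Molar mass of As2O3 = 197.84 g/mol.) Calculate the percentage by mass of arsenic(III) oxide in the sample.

74.7 %

n(I2) per titration = 0.0176 × 0.175 = 3.08 × 10^-3 mol
From the 1:2 ratio, n(As2O3) in each aliquot = 1/2 × 3.08 × 10^-3 = 1.54 × 10^-3 mol
n(As2O3) in the whole flask = 1.54 × 10^-3 × 250.0/10.0 = 0.0385 mol
mass of As2O3 = 0.0385 × 197.84 = 7.62 g
% As2O3 = 7.62 / 10.2 × 100 = 74.7 %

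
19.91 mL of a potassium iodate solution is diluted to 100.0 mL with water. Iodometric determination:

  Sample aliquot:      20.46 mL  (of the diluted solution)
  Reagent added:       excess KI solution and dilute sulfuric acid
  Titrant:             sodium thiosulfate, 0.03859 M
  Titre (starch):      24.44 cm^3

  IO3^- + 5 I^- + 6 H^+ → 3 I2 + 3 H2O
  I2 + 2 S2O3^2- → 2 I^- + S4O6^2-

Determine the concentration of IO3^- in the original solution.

n(S2O3^2-) = 0.02444 × 0.03859 = 9.431 × 10^-4 mol
n(I2) = n(S2O3^2-)/2 = 4.716 × 10^-4 mol
From the 1:3 ratio, n(IO3^-) in the aliquot = 1/3 × 4.716 × 10^-4 = 1.572 × 10^-4 mol
[IO3^-]_dilute = 1.572 × 10^-4 / 0.02046 = 0.007683 mol/L
[IO3^-]_original = 0.007683 × 100.0/19.91 = 0.03859 mol/L

0.03859 M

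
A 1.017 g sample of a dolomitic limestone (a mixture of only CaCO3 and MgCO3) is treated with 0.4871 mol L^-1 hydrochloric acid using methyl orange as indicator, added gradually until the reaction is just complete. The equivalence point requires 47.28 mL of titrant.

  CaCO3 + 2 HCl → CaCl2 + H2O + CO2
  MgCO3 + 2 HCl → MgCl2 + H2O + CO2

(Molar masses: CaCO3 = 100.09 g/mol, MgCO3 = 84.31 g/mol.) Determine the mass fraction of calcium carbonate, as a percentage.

n(HCl) = 0.04728 × 0.4871 = 0.02303 mol
Let x = n(CaCO3), y = n(MgCO3).
Titrant: 2x + 2y = 0.02303;  mass: 100.09x + 84.31y = 1.017
Solving, x = 2.926 × 10^-3 mol, y = 8.589 × 10^-3 mol
mass of CaCO3 = 2.926 × 10^-3 × 100.09 = 0.2928 g
% CaCO3 = 0.2928 / 1.017 × 100 = 28.79 %

28.79 %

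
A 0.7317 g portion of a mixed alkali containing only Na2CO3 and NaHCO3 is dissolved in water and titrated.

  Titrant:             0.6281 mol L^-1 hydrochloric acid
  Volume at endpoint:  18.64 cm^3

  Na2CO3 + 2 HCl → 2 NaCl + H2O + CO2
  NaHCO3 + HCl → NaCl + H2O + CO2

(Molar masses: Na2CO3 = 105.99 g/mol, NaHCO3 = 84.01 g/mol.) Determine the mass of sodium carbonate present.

n(HCl) = 0.01864 × 0.6281 = 0.01171 mol
Let x = n(Na2CO3), y = n(NaHCO3).
Titrant: 2x + 1y = 0.01171;  mass: 105.99x + 84.01y = 0.7317
Solving, x = 4.060 × 10^-3 mol, y = 3.587 × 10^-3 mol
mass of Na2CO3 = 4.060 × 10^-3 × 105.99 = 0.4304 g

0.4304 g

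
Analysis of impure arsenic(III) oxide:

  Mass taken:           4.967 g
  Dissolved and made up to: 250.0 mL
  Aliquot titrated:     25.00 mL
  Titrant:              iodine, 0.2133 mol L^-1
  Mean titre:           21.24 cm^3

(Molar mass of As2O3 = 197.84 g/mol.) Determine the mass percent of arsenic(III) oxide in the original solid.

As2O3 + 2 I2 + 2 H2O → As2O5 + 4 HI
n(I2) per titration = 0.02124 × 0.2133 = 4.530 × 10^-3 mol
From the 1:2 ratio, n(As2O3) in each aliquot = 1/2 × 4.530 × 10^-3 = 2.265 × 10^-3 mol
n(As2O3) in the whole flask = 2.265 × 10^-3 × 250.0/25.00 = 0.02265 mol
mass of As2O3 = 0.02265 × 197.84 = 4.482 g
% As2O3 = 4.482 / 4.967 × 100 = 90.23 %

90.23 %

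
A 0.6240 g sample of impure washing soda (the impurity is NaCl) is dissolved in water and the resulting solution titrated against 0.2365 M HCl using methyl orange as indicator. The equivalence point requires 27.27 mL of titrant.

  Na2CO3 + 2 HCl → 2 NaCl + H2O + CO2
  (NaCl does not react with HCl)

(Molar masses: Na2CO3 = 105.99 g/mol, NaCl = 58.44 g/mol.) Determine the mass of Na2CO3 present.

0.3418 g

n(HCl) = 0.02727 × 0.2365 = 6.449 × 10^-3 mol
Let x = n(Na2CO3), y = n(NaCl).
Titrant: 2x = 6.449 × 10^-3;  mass: 105.99x + 58.44y = 0.6240
Solving, x = 3.225 × 10^-3 mol, y = 4.829 × 10^-3 mol
mass of Na2CO3 = 3.225 × 10^-3 × 105.99 = 0.3418 g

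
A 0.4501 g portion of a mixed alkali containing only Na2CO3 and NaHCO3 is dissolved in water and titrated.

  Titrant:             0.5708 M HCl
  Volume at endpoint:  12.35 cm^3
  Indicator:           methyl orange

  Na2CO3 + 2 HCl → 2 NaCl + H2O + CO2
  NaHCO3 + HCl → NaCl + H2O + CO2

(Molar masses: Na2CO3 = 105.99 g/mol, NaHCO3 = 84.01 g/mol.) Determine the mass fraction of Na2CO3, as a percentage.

n(HCl) = 0.01235 × 0.5708 = 7.049 × 10^-3 mol
Let x = n(Na2CO3), y = n(NaHCO3).
Titrant: 2x + 1y = 7.049 × 10^-3;  mass: 105.99x + 84.01y = 0.4501
Solving, x = 2.291 × 10^-3 mol, y = 2.467 × 10^-3 mol
mass of Na2CO3 = 2.291 × 10^-3 × 105.99 = 0.2428 g
% Na2CO3 = 0.2428 / 0.4501 × 100 = 53.95 %

53.95 %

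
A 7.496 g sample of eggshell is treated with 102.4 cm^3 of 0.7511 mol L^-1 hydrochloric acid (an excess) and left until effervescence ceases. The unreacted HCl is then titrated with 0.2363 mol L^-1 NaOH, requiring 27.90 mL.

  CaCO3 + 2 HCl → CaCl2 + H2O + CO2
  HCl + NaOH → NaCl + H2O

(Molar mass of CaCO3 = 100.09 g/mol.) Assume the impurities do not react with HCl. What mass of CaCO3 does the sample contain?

n(HCl) added = 0.1024 × 0.7511 = 0.07691 mol
n(NaOH) used in back-titration = 0.02790 × 0.2363 = 6.593 × 10^-3 mol
n(HCl) left over = 6.593 × 10^-3 mol (1:1 ratio)
n(HCl) consumed by analyte = 0.07691 − 6.593 × 10^-3 = 0.07032 mol
From the 1:2 ratio, n(CaCO3) = 1/2 × 0.07032 = 0.03516 mol
mass of CaCO3 = 0.03516 × 100.09 = 3.519 g

3.519 g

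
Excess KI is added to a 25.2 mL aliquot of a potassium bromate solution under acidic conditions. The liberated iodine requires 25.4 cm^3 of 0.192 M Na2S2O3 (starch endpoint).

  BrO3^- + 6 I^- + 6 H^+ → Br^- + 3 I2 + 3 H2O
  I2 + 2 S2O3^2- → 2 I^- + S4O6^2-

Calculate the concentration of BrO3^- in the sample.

0.0323 M

n(S2O3^2-) = 0.0254 × 0.192 = 4.88 × 10^-3 mol
n(I2) = n(S2O3^2-)/2 = 2.44 × 10^-3 mol
From the 1:3 ratio, n(BrO3^-) in the aliquot = 1/3 × 2.44 × 10^-3 = 8.13 × 10^-4 mol
[BrO3^-] = 8.13 × 10^-4 / 0.0252 = 0.0323 mol/L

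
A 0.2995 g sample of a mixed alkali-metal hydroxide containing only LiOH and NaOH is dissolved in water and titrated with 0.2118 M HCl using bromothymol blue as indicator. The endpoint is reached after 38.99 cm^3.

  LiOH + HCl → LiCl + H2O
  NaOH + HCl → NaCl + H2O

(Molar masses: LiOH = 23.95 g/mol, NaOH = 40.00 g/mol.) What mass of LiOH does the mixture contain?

0.04599 g

n(HCl) = 0.03899 × 0.2118 = 8.258 × 10^-3 mol
Let x = n(LiOH), y = n(NaOH).
Titrant: 1x + 1y = 8.258 × 10^-3;  mass: 23.95x + 40.00y = 0.2995
Solving, x = 1.920 × 10^-3 mol, y = 6.338 × 10^-3 mol
mass of LiOH = 1.920 × 10^-3 × 23.95 = 0.04599 g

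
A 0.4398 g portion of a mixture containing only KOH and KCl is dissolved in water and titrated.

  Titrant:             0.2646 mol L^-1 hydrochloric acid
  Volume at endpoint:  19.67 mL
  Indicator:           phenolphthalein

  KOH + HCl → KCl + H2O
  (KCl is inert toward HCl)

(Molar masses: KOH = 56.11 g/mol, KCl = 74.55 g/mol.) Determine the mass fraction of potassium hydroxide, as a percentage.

66.40 %

n(HCl) = 0.01967 × 0.2646 = 5.205 × 10^-3 mol
Let x = n(KOH), y = n(KCl).
Titrant: 1x = 5.205 × 10^-3;  mass: 56.11x + 74.55y = 0.4398
Solving, x = 5.205 × 10^-3 mol, y = 1.982 × 10^-3 mol
mass of KOH = 5.205 × 10^-3 × 56.11 = 0.2920 g
% KOH = 0.2920 / 0.4398 × 100 = 66.40 %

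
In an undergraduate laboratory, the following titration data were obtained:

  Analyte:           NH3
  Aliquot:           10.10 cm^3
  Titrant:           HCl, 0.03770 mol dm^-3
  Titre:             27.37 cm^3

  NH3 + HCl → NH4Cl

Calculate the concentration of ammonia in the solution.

n(HCl) = 0.02737 L × 0.03770 mol/L = 1.032 × 10^-3 mol
n(NH3) = 1.032 × 10^-3 mol (1:1 mole ratio)
[NH3] = 1.032 × 10^-3 mol / 0.01010 L = 0.1022 mol/L

0.1022 mol/L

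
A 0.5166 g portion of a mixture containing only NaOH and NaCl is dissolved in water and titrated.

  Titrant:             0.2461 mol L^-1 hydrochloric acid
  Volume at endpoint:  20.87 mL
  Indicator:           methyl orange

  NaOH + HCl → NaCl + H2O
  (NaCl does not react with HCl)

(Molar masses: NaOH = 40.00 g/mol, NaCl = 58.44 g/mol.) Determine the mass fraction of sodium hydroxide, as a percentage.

39.77 %

n(HCl) = 0.02087 × 0.2461 = 5.136 × 10^-3 mol
Let x = n(NaOH), y = n(NaCl).
Titrant: 1x = 5.136 × 10^-3;  mass: 40.00x + 58.44y = 0.5166
Solving, x = 5.136 × 10^-3 mol, y = 5.324 × 10^-3 mol
mass of NaOH = 5.136 × 10^-3 × 40.00 = 0.2054 g
% NaOH = 0.2054 / 0.5166 × 100 = 39.77 %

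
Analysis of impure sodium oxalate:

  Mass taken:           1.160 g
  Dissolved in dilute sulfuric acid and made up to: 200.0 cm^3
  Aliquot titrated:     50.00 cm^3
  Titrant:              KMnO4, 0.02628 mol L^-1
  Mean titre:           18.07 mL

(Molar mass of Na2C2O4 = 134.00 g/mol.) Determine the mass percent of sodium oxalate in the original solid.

54.86 %

2 MnO4^- + 5 C2O4^2- + 16 H^+ → 2 Mn^2+ + 10 CO2 + 8 H2O
n(KMnO4) per titration = 0.01807 × 0.02628 = 4.749 × 10^-4 mol
From the 5:2 ratio, n(Na2C2O4) in each aliquot = 5/2 × 4.749 × 10^-4 = 1.187 × 10^-3 mol
n(Na2C2O4) in the whole flask = 1.187 × 10^-3 × 200.0/50.00 = 4.749 × 10^-3 mol
mass of Na2C2O4 = 4.749 × 10^-3 × 134.00 = 0.6363 g
% Na2C2O4 = 0.6363 / 1.160 × 100 = 54.86 %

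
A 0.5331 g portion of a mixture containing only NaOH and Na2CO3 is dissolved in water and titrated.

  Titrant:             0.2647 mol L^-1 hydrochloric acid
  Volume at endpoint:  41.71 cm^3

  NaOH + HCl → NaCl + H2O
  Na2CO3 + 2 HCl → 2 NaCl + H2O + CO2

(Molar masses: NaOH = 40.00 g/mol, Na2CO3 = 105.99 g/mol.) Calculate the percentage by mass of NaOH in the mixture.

30.02 %

n(HCl) = 0.04171 × 0.2647 = 0.01104 mol
Let x = n(NaOH), y = n(Na2CO3).
Titrant: 1x + 2y = 0.01104;  mass: 40.00x + 105.99y = 0.5331
Solving, x = 4.001 × 10^-3 mol, y = 3.520 × 10^-3 mol
mass of NaOH = 4.001 × 10^-3 × 40.00 = 0.1601 g
% NaOH = 0.1601 / 0.5331 × 100 = 30.02 %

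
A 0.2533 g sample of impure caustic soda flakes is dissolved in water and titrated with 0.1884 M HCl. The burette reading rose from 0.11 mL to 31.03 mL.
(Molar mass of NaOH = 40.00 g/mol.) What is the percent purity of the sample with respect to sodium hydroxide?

91.99 %

NaOH + HCl → NaCl + H2O
n(HCl) = 0.03092 L × 0.1884 mol/L = 5.825 × 10^-3 mol
n(NaOH) = 5.825 × 10^-3 mol (1:1 ratio)
mass of NaOH = 5.825 × 10^-3 × 40.00 g/mol = 0.2330 g
% NaOH = 0.2330 / 0.2533 × 100 = 91.99 %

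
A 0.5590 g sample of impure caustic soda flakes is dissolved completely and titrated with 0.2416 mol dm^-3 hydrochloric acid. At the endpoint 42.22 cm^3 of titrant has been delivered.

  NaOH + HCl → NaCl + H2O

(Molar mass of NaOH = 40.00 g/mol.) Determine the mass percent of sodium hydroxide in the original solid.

n(HCl) = 0.04222 L × 0.2416 mol/L = 0.01020 mol
n(NaOH) = 0.01020 mol (1:1 ratio)
mass of NaOH = 0.01020 × 40.00 g/mol = 0.4080 g
% NaOH = 0.4080 / 0.5590 × 100 = 72.99 %

72.99 %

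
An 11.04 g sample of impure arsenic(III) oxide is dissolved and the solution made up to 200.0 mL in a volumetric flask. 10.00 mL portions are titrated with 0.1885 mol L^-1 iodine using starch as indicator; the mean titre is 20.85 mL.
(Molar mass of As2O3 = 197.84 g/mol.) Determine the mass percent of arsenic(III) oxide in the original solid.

As2O3 + 2 I2 + 2 H2O → As2O5 + 4 HI
n(I2) per titration = 0.02085 × 0.1885 = 3.930 × 10^-3 mol
From the 1:2 ratio, n(As2O3) in each aliquot = 1/2 × 3.930 × 10^-3 = 1.965 × 10^-3 mol
n(As2O3) in the whole flask = 1.965 × 10^-3 × 200.0/10.00 = 0.03930 mol
mass of As2O3 = 0.03930 × 197.84 = 7.776 g
% As2O3 = 7.776 / 11.04 × 100 = 70.43 %

70.43 %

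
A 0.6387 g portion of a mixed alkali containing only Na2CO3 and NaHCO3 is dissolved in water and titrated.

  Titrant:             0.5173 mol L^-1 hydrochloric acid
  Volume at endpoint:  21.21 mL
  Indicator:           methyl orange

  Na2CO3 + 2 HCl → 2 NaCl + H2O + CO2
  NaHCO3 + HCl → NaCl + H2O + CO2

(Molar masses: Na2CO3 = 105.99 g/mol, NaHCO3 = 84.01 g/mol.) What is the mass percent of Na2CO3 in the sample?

75.72 %

n(HCl) = 0.02121 × 0.5173 = 0.01097 mol
Let x = n(Na2CO3), y = n(NaHCO3).
Titrant: 2x + 1y = 0.01097;  mass: 105.99x + 84.01y = 0.6387
Solving, x = 4.563 × 10^-3 mol, y = 1.846 × 10^-3 mol
mass of Na2CO3 = 4.563 × 10^-3 × 105.99 = 0.4836 g
% Na2CO3 = 0.4836 / 0.6387 × 100 = 75.72 %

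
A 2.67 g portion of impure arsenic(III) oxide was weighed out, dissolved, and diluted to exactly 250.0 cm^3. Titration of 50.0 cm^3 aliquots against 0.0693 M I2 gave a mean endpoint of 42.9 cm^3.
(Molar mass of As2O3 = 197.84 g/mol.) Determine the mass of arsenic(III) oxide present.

1.47 g

As2O3 + 2 I2 + 2 H2O → As2O5 + 4 HI
n(I2) per titration = 0.0429 × 0.0693 = 2.97 × 10^-3 mol
From the 1:2 ratio, n(As2O3) in each aliquot = 1/2 × 2.97 × 10^-3 = 1.49 × 10^-3 mol
n(As2O3) in the whole flask = 1.49 × 10^-3 × 250.0/50.0 = 7.43 × 10^-3 mol
mass of As2O3 = 7.43 × 10^-3 × 197.84 = 1.47 g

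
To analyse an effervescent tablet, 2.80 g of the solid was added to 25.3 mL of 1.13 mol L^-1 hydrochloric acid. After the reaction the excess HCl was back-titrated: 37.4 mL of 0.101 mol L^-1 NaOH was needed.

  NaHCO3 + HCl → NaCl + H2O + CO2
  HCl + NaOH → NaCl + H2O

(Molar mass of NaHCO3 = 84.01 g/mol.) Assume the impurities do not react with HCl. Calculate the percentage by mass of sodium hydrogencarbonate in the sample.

74.4 %

n(HCl) added = 0.0253 × 1.13 = 0.0286 mol
n(NaOH) used in back-titration = 0.0374 × 0.101 = 3.78 × 10^-3 mol
n(HCl) left over = 3.78 × 10^-3 mol (1:1 ratio)
n(HCl) consumed by analyte = 0.0286 − 3.78 × 10^-3 = 0.0248 mol
n(NaHCO3) = 0.0248 mol (1:1 ratio)
mass of NaHCO3 = 0.0248 × 84.01 = 2.08 g
% NaHCO3 = 2.08 / 2.80 × 100 = 74.4 %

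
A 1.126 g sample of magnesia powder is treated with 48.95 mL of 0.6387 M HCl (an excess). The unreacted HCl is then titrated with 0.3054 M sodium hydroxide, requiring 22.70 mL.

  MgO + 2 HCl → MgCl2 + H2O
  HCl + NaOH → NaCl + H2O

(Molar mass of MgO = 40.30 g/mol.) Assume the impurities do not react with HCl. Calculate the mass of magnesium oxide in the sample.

0.4903 g

n(HCl) added = 0.04895 × 0.6387 = 0.03126 mol
n(NaOH) used in back-titration = 0.02270 × 0.3054 = 6.933 × 10^-3 mol
n(HCl) left over = 6.933 × 10^-3 mol (1:1 ratio)
n(HCl) consumed by analyte = 0.03126 − 6.933 × 10^-3 = 0.02433 mol
From the 1:2 ratio, n(MgO) = 1/2 × 0.02433 = 0.01217 mol
mass of MgO = 0.01217 × 40.30 = 0.4903 g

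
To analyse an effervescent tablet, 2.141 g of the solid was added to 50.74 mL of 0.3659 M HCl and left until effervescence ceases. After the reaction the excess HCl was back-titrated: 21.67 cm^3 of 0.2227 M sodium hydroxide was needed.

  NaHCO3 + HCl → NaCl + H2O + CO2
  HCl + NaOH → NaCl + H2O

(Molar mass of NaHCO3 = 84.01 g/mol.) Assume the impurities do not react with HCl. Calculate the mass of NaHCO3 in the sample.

1.154 g

n(HCl) added = 0.05074 × 0.3659 = 0.01857 mol
n(NaOH) used in back-titration = 0.02167 × 0.2227 = 4.826 × 10^-3 mol
n(HCl) left over = 4.826 × 10^-3 mol (1:1 ratio)
n(HCl) consumed by analyte = 0.01857 − 4.826 × 10^-3 = 0.01374 mol
n(NaHCO3) = 0.01374 mol (1:1 ratio)
mass of NaHCO3 = 0.01374 × 84.01 = 1.154 g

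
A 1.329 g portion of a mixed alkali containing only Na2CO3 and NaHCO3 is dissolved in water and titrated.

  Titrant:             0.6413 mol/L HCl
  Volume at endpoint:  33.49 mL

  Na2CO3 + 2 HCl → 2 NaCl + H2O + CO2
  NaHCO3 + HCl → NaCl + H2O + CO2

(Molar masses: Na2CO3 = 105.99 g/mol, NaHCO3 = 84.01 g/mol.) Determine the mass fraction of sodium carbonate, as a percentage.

n(HCl) = 0.03349 × 0.6413 = 0.02148 mol
Let x = n(Na2CO3), y = n(NaHCO3).
Titrant: 2x + 1y = 0.02148;  mass: 105.99x + 84.01y = 1.329
Solving, x = 7.662 × 10^-3 mol, y = 6.152 × 10^-3 mol
mass of Na2CO3 = 7.662 × 10^-3 × 105.99 = 0.8121 g
% Na2CO3 = 0.8121 / 1.329 × 100 = 61.11 %

61.11 %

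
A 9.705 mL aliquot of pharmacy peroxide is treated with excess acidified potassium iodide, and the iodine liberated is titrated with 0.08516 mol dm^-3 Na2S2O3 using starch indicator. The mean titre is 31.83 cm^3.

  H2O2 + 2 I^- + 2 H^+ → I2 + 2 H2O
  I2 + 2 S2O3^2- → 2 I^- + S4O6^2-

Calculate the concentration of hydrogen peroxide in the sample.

n(S2O3^2-) = 0.03183 × 0.08516 = 2.711 × 10^-3 mol
n(I2) = n(S2O3^2-)/2 = 1.355 × 10^-3 mol
n(H2O2) in the aliquot = 1.355 × 10^-3 mol (1:1 ratio)
[H2O2] = 1.355 × 10^-3 / 0.009705 = 0.1397 mol/L

0.1397 mol/L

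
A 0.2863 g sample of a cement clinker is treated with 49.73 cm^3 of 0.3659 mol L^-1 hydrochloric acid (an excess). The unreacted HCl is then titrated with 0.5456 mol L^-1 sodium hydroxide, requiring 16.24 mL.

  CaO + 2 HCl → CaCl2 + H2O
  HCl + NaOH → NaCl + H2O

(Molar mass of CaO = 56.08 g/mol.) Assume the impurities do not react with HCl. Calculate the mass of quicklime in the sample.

0.2618 g

n(HCl) added = 0.04973 × 0.3659 = 0.01820 mol
n(NaOH) used in back-titration = 0.01624 × 0.5456 = 8.861 × 10^-3 mol
n(HCl) left over = 8.861 × 10^-3 mol (1:1 ratio)
n(HCl) consumed by analyte = 0.01820 − 8.861 × 10^-3 = 9.336 × 10^-3 mol
From the 1:2 ratio, n(CaO) = 1/2 × 9.336 × 10^-3 = 4.668 × 10^-3 mol
mass of CaO = 4.668 × 10^-3 × 56.08 = 0.2618 g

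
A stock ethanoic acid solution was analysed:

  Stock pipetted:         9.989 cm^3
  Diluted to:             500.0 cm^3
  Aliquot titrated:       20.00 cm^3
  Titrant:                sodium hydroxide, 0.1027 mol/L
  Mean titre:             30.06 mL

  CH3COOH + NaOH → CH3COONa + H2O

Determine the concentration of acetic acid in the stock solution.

n(NaOH) = 0.03006 × 0.1027 = 3.087 × 10^-3 mol
n(CH3COOH) in the aliquot = 3.087 × 10^-3 mol (1:1 ratio)
[CH3COOH]_dilute = 3.087 × 10^-3 / 0.02000 = 0.1544 mol/L
Dilution factor = 500.0 / 9.989 = 50.06
[CH3COOH]_stock = 0.1544 × 50.06 = 7.726 mol/L

7.726 mol/L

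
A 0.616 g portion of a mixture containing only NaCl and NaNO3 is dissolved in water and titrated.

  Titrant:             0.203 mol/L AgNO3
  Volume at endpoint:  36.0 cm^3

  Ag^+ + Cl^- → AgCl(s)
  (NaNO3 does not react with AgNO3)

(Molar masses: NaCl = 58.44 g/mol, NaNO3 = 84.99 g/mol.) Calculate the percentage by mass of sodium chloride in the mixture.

n(AgNO3) = 0.0360 × 0.203 = 7.31 × 10^-3 mol
Let x = n(NaCl), y = n(NaNO3).
Titrant: 1x = 7.31 × 10^-3;  mass: 58.44x + 84.99y = 0.616
Solving, x = 7.31 × 10^-3 mol, y = 2.22 × 10^-3 mol
mass of NaCl = 7.31 × 10^-3 × 58.44 = 0.427 g
% NaCl = 0.427 / 0.616 × 100 = 69.3 %

69.3 %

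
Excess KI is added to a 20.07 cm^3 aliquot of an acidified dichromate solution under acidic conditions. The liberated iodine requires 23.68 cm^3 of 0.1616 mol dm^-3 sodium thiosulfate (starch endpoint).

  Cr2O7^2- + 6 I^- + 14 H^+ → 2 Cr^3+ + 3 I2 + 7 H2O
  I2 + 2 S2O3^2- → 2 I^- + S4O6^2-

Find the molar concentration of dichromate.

n(S2O3^2-) = 0.02368 × 0.1616 = 3.827 × 10^-3 mol
n(I2) = n(S2O3^2-)/2 = 1.913 × 10^-3 mol
From the 1:3 ratio, n(Cr2O7^2-) in the aliquot = 1/3 × 1.913 × 10^-3 = 6.378 × 10^-4 mol
[Cr2O7^2-] = 6.378 × 10^-4 / 0.02007 = 0.03178 mol/L

0.03178 mol/L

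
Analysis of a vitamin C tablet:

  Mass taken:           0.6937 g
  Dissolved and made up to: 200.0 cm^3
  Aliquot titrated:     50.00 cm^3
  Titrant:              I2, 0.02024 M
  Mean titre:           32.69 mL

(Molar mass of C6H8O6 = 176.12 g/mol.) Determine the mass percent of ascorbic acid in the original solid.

C6H8O6 + I2 → C6H6O6 + 2 HI
n(I2) per titration = 0.03269 × 0.02024 = 6.616 × 10^-4 mol
n(C6H8O6) in each aliquot = 6.616 × 10^-4 mol (1:1 ratio)
n(C6H8O6) in the whole flask = 6.616 × 10^-4 × 200.0/50.00 = 2.647 × 10^-3 mol
mass of C6H8O6 = 2.647 × 10^-3 × 176.12 = 0.4661 g
% C6H8O6 = 0.4661 / 0.6937 × 100 = 67.19 %

67.19 %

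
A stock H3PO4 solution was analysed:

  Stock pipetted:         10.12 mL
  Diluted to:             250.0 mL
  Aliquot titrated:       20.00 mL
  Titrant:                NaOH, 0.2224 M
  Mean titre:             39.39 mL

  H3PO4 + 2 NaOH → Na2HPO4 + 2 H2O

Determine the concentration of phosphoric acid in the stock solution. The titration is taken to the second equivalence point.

5.410 M

n(NaOH) = 0.03939 × 0.2224 = 8.760 × 10^-3 mol
From the 1:2 ratio, n(H3PO4) in the aliquot = 1/2 × 8.760 × 10^-3 = 4.380 × 10^-3 mol
[H3PO4]_dilute = 4.380 × 10^-3 / 0.02000 = 0.2190 mol/L
Dilution factor = 250.0 / 10.12 = 24.70
[H3PO4]_stock = 0.2190 × 24.70 = 5.410 mol/L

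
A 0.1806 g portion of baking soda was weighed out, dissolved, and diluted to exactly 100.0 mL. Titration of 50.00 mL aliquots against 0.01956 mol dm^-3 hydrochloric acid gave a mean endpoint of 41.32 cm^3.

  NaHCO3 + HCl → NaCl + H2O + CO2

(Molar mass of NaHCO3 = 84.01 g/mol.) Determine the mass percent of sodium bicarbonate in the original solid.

75.19 %

n(HCl) per titration = 0.04132 × 0.01956 = 8.082 × 10^-4 mol
n(NaHCO3) in each aliquot = 8.082 × 10^-4 mol (1:1 ratio)
n(NaHCO3) in the whole flask = 8.082 × 10^-4 × 100.0/50.00 = 1.616 × 10^-3 mol
mass of NaHCO3 = 1.616 × 10^-3 × 84.01 = 0.1358 g
% NaHCO3 = 0.1358 / 0.1806 × 100 = 75.19 %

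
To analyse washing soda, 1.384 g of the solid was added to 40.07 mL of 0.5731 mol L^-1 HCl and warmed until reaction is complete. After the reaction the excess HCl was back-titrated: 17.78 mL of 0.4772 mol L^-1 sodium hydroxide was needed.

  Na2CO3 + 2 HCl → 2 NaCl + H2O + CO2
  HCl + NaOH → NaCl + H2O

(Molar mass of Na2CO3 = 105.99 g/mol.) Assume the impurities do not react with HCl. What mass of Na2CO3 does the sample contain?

0.7673 g

n(HCl) added = 0.04007 × 0.5731 = 0.02296 mol
n(NaOH) used in back-titration = 0.01778 × 0.4772 = 8.485 × 10^-3 mol
n(HCl) left over = 8.485 × 10^-3 mol (1:1 ratio)
n(HCl) consumed by analyte = 0.02296 − 8.485 × 10^-3 = 0.01448 mol
From the 1:2 ratio, n(Na2CO3) = 1/2 × 0.01448 = 7.240 × 10^-3 mol
mass of Na2CO3 = 7.240 × 10^-3 × 105.99 = 0.7673 g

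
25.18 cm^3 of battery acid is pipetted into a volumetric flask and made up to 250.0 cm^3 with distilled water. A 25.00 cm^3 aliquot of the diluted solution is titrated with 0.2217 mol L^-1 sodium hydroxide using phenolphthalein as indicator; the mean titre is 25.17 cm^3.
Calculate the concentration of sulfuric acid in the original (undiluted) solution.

H2SO4 + 2 NaOH → Na2SO4 + 2 H2O
n(NaOH) = 0.02517 × 0.2217 = 5.580 × 10^-3 mol
From the 1:2 ratio, n(H2SO4) in the aliquot = 1/2 × 5.580 × 10^-3 = 2.790 × 10^-3 mol
[H2SO4]_dilute = 2.790 × 10^-3 / 0.02500 = 0.1116 mol/L
Dilution factor = 250.0 / 25.18 = 9.929
[H2SO4]_stock = 0.1116 × 9.929 = 1.108 mol/L

1.108 mol/L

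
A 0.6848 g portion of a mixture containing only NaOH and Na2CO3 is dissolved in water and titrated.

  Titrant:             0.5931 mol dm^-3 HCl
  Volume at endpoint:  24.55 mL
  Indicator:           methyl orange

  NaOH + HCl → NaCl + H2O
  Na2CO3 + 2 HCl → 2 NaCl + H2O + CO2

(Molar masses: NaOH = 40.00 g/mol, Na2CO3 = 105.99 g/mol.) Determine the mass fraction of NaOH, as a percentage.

n(HCl) = 0.02455 × 0.5931 = 0.01456 mol
Let x = n(NaOH), y = n(Na2CO3).
Titrant: 1x + 2y = 0.01456;  mass: 40.00x + 105.99y = 0.6848
Solving, x = 6.683 × 10^-3 mol, y = 3.939 × 10^-3 mol
mass of NaOH = 6.683 × 10^-3 × 40.00 = 0.2673 g
% NaOH = 0.2673 / 0.6848 × 100 = 39.03 %

39.03 %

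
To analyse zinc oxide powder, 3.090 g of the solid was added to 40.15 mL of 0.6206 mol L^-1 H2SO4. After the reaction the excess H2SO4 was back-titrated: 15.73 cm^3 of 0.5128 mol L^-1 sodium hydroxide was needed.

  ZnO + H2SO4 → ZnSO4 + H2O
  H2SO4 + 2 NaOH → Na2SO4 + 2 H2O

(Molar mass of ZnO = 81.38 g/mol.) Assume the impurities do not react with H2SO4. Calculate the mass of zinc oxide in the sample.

n(H2SO4) added = 0.04015 × 0.6206 = 0.02492 mol
n(NaOH) used in back-titration = 0.01573 × 0.5128 = 8.066 × 10^-3 mol
From the 1:2 ratio, n(H2SO4) left over = 1/2 × 8.066 × 10^-3 = 4.033 × 10^-3 mol
n(H2SO4) consumed by analyte = 0.02492 − 4.033 × 10^-3 = 0.02088 mol
n(ZnO) = 0.02088 mol (1:1 ratio)
mass of ZnO = 0.02088 × 81.38 = 1.700 g

1.700 g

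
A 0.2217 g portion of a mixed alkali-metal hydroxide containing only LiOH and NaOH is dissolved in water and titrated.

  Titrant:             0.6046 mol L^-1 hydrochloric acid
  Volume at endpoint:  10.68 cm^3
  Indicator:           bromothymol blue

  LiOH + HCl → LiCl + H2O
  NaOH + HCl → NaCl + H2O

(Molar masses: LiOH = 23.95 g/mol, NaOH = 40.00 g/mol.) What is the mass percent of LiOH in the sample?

24.62 %

n(HCl) = 0.01068 × 0.6046 = 6.457 × 10^-3 mol
Let x = n(LiOH), y = n(NaOH).
Titrant: 1x + 1y = 6.457 × 10^-3;  mass: 23.95x + 40.00y = 0.2217
Solving, x = 2.279 × 10^-3 mol, y = 4.178 × 10^-3 mol
mass of LiOH = 2.279 × 10^-3 × 23.95 = 0.05459 g
% LiOH = 0.05459 / 0.2217 × 100 = 24.62 %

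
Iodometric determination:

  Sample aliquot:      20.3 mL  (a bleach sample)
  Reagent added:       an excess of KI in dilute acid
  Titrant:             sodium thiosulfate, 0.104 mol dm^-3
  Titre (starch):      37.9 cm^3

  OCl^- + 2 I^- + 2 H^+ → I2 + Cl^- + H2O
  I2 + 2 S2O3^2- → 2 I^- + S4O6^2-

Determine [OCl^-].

n(S2O3^2-) = 0.0379 × 0.104 = 3.94 × 10^-3 mol
n(I2) = n(S2O3^2-)/2 = 1.97 × 10^-3 mol
n(OCl^-) in the aliquot = 1.97 × 10^-3 mol (1:1 ratio)
[OCl^-] = 1.97 × 10^-3 / 0.0203 = 0.0971 mol/L

0.0971 mol/L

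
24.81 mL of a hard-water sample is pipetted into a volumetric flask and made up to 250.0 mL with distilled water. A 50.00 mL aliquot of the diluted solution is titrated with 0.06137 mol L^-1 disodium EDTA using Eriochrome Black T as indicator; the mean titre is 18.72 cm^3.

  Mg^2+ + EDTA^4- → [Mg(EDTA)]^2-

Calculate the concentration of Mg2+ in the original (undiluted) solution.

n(EDTA) = 0.01872 × 0.06137 = 1.149 × 10^-3 mol
n(Mg2+) in the aliquot = 1.149 × 10^-3 mol (1:1 ratio)
[Mg2+]_dilute = 1.149 × 10^-3 / 0.05000 = 0.02298 mol/L
Dilution factor = 250.0 / 24.81 = 10.08
[Mg2+]_stock = 0.02298 × 10.08 = 0.2315 mol/L

0.2315 mol/L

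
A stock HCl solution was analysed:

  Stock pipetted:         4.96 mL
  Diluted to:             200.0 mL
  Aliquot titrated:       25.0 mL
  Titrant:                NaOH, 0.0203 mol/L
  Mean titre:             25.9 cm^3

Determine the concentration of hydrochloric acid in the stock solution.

HCl + NaOH → NaCl + H2O
n(NaOH) = 0.0259 × 0.0203 = 5.26 × 10^-4 mol
n(HCl) in the aliquot = 5.26 × 10^-4 mol (1:1 ratio)
[HCl]_dilute = 5.26 × 10^-4 / 0.0250 = 0.0210 mol/L
Dilution factor = 200.0 / 4.96 = 40.32
[HCl]_stock = 0.0210 × 40.32 = 0.848 mol/L

0.848 mol/L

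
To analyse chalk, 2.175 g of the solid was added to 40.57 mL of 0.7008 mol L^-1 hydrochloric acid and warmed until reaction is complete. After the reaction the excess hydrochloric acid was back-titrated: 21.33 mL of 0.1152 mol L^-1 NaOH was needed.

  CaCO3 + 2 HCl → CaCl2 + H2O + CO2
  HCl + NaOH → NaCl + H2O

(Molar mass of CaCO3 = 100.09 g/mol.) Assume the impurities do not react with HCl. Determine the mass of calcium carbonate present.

n(HCl) added = 0.04057 × 0.7008 = 0.02843 mol
n(NaOH) used in back-titration = 0.02133 × 0.1152 = 2.457 × 10^-3 mol
n(HCl) left over = 2.457 × 10^-3 mol (1:1 ratio)
n(HCl) consumed by analyte = 0.02843 − 2.457 × 10^-3 = 0.02597 mol
From the 1:2 ratio, n(CaCO3) = 1/2 × 0.02597 = 0.01299 mol
mass of CaCO3 = 0.01299 × 100.09 = 1.300 g

1.300 g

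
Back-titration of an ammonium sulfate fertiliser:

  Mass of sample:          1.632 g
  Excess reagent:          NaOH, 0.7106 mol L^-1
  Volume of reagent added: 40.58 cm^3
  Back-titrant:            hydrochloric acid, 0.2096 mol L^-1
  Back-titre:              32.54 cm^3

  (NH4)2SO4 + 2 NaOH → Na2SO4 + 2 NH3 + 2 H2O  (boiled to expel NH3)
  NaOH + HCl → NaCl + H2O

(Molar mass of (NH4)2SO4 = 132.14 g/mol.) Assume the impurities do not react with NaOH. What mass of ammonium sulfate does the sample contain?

1.455 g

n(NaOH) added = 0.04058 × 0.7106 = 0.02884 mol
n(HCl) used in back-titration = 0.03254 × 0.2096 = 6.820 × 10^-3 mol
n(NaOH) left over = 6.820 × 10^-3 mol (1:1 ratio)
n(NaOH) consumed by analyte = 0.02884 − 6.820 × 10^-3 = 0.02202 mol
From the 1:2 ratio, n((NH4)2SO4) = 1/2 × 0.02202 = 0.01101 mol
mass of (NH4)2SO4 = 0.01101 × 132.14 = 1.455 g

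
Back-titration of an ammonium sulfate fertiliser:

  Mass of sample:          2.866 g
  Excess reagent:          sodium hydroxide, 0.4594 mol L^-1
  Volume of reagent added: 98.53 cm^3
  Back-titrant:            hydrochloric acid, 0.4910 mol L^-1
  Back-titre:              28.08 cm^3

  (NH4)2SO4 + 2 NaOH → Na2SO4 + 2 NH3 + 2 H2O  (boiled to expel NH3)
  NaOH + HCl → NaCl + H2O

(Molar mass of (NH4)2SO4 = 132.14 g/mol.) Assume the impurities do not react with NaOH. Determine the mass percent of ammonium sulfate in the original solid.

72.56 %

n(NaOH) added = 0.09853 × 0.4594 = 0.04526 mol
n(HCl) used in back-titration = 0.02808 × 0.4910 = 0.01379 mol
n(NaOH) left over = 0.01379 mol (1:1 ratio)
n(NaOH) consumed by analyte = 0.04526 − 0.01379 = 0.03148 mol
From the 1:2 ratio, n((NH4)2SO4) = 1/2 × 0.03148 = 0.01574 mol
mass of (NH4)2SO4 = 0.01574 × 132.14 = 2.080 g
% (NH4)2SO4 = 2.080 / 2.866 × 100 = 72.56 %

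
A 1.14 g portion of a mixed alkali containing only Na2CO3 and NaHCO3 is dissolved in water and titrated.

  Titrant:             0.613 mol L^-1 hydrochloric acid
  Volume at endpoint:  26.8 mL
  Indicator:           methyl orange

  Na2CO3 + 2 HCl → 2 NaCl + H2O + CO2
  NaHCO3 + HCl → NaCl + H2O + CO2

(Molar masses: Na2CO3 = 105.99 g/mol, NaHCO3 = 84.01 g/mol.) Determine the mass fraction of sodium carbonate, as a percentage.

36.0 %

n(HCl) = 0.0268 × 0.613 = 0.0164 mol
Let x = n(Na2CO3), y = n(NaHCO3).
Titrant: 2x + 1y = 0.0164;  mass: 105.99x + 84.01y = 1.14
Solving, x = 3.87 × 10^-3 mol, y = 8.69 × 10^-3 mol
mass of Na2CO3 = 3.87 × 10^-3 × 105.99 = 0.410 g
% Na2CO3 = 0.410 / 1.14 × 100 = 36.0 %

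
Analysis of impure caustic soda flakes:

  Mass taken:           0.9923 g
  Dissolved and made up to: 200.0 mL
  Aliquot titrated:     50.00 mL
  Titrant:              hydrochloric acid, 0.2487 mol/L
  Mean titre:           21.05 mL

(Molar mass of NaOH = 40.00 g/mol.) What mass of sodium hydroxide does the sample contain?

0.8376 g

NaOH + HCl → NaCl + H2O
n(HCl) per titration = 0.02105 × 0.2487 = 5.235 × 10^-3 mol
n(NaOH) in each aliquot = 5.235 × 10^-3 mol (1:1 ratio)
n(NaOH) in the whole flask = 5.235 × 10^-3 × 200.0/50.00 = 0.02094 mol
mass of NaOH = 0.02094 × 40.00 = 0.8376 g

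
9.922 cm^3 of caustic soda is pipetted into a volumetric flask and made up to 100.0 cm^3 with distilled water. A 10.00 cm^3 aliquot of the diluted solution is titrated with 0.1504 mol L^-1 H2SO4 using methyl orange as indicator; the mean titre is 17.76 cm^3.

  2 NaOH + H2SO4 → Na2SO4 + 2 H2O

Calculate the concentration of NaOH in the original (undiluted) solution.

n(H2SO4) = 0.01776 × 0.1504 = 2.671 × 10^-3 mol
From the 2:1 ratio, n(NaOH) in the aliquot = 2/1 × 2.671 × 10^-3 = 5.342 × 10^-3 mol
[NaOH]_dilute = 5.342 × 10^-3 / 0.01000 = 0.5342 mol/L
Dilution factor = 100.0 / 9.922 = 10.08
[NaOH]_stock = 0.5342 × 10.08 = 5.384 mol/L

5.384 mol/L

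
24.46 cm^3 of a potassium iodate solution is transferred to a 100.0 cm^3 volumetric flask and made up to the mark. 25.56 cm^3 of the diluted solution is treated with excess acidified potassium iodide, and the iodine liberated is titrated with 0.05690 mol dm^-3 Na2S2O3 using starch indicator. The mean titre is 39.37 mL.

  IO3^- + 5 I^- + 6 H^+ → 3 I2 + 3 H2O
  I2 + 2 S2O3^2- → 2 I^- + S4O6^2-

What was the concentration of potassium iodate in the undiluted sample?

n(S2O3^2-) = 0.03937 × 0.05690 = 2.240 × 10^-3 mol
n(I2) = n(S2O3^2-)/2 = 1.120 × 10^-3 mol
From the 1:3 ratio, n(IO3^-) in the aliquot = 1/3 × 1.120 × 10^-3 = 3.734 × 10^-4 mol
[IO3^-]_dilute = 3.734 × 10^-4 / 0.02556 = 0.01461 mol/L
[IO3^-]_original = 0.01461 × 100.0/24.46 = 0.05972 mol/L

0.05972 mol/L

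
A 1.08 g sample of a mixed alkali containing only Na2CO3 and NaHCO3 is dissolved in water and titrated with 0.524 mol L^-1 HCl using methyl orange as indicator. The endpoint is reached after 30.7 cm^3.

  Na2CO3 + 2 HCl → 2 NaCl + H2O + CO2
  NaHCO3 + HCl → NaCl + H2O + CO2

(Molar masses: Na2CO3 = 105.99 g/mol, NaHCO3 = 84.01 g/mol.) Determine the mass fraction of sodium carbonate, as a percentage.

42.9 %

n(HCl) = 0.0307 × 0.524 = 0.0161 mol
Let x = n(Na2CO3), y = n(NaHCO3).
Titrant: 2x + 1y = 0.0161;  mass: 105.99x + 84.01y = 1.08
Solving, x = 4.38 × 10^-3 mol, y = 7.33 × 10^-3 mol
mass of Na2CO3 = 4.38 × 10^-3 × 105.99 = 0.464 g
% Na2CO3 = 0.464 / 1.08 × 100 = 42.9 %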